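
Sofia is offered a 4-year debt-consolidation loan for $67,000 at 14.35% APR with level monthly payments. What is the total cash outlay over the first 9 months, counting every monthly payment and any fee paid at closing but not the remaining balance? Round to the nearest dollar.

$16,584

At 14.35% the monthly rate is 0.0119583, so the payment is 67,000 × 0.0119583 / (1 − 1.0119583^−48) = $1,842.66.
Total outlay = 9 × $1,842.66 = $16,583.94.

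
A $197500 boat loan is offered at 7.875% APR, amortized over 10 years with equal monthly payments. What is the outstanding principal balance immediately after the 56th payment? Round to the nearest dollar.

With monthly rate i = 7.875%/12 = 0.0065625, the balance after k of n payments is P · [(1+i)^n − (1+i)^k] / [(1+i)^n − 1].
(1+0.0065625)^120 = 2.19224748 and (1+0.0065625)^56 = 1.44238701, so the balance is 197,500 × (2.19224748 − 1.44238701) / (2.19224748 − 1) = $124,217.03.

$124,217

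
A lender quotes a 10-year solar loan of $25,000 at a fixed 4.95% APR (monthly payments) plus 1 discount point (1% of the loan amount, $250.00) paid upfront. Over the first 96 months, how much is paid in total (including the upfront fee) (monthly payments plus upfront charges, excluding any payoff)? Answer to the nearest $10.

$25,650

At 4.95% the monthly rate is 0.0041250, so the payment is 25,000 × 0.0041250 / (1 − 1.0041250^−120) = $264.55.
Total outlay = 96 × $264.55 + $250.00 = $25,646.80.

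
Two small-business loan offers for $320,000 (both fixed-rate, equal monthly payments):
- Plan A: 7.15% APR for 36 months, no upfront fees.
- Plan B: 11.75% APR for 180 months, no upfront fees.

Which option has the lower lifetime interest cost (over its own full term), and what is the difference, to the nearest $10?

Plan A by $325,560

Plan A: monthly rate = 7.15%/12 = 0.0059583; payment = 320,000 × 0.0059583 / (1 − (1+0.0059583)^−36) = $9,902.63.
Total interest on Plan A = 36 × $9,902.63 − $320,000 = $36,494.68.
Plan B: at 11.75% the monthly rate is 0.0097917, so the payment is 320,000 × 0.0097917 / (1 − 1.0097917^−180) = $3,789.22.
Total interest on Plan B = 180 × $3,789.22 − $320,000 = $362,059.60.
Plan A is lower by $325,564.92.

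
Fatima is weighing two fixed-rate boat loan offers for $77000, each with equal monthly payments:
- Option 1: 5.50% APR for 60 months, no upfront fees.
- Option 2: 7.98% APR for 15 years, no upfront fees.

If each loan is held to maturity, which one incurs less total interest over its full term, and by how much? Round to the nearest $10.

Option 1 by $44,050

Option 1: at 5.50% the monthly rate is 0.0045833, so the payment is 77,000 × 0.0045833 / (1 − 1.0045833^−60) = $1,470.79.
Total interest on Option 1 = 60 × $1,470.79 − $77,000 = $11,247.40.
Option 2: monthly rate = 7.98%/12 = 0.0066500; payment = 77,000 × 0.0066500 / (1 − (1+0.0066500)^−180) = $734.96.
Total interest on Option 2 = 180 × $734.96 − $77,000 = $55,292.80.
Option 1 is lower by $44,045.40.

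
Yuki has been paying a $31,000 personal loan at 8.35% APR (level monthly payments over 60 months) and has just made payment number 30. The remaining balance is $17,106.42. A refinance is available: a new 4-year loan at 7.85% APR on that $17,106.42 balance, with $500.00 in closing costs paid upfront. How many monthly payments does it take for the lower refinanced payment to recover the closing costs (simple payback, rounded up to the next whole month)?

Current payment = 31,000 × 8.35%/12 / (1 − (1+0.0069583)^−60) = $633.77.
Refinanced payment = 17,106.42 × 0.0065417 / (1 − (1+0.0065417)^−48) = $416.41.
Monthly savings = $633.77 − $416.41 = $217.36.
Break-even = $500.00 / $217.36 = 2.30 → 3 months.

3 months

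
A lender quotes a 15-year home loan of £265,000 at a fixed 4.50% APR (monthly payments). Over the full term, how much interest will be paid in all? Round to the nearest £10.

£99,900

At 4.50% the monthly rate is 0.0037500, so the payment is 265,000 × 0.0037500 / (1 − 1.0037500^−180) = £2,027.23.
Total paid = 180 × £2,027.23 = £364,901.40; interest = £364,901.40 − £265,000 = £99,901.40.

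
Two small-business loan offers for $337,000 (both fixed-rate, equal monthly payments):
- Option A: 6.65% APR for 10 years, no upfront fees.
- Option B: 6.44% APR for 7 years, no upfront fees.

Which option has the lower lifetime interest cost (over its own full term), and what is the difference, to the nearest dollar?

Option B by $42,744

Option A: monthly rate = 6.65%/12 = 0.0055417; payment = 337,000 × 0.0055417 / (1 − (1+0.0055417)^−120) = $3,852.34.
Total interest on Option A = 120 × $3,852.34 − $337,000 = $125,280.80.
Option B: monthly rate = 6.44%/12 = 0.0053667; payment = 337,000 × 0.0053667 / (1 − (1+0.0053667)^−84) = $4,994.48.
Total interest on Option B = 84 × $4,994.48 − $337,000 = $82,536.32.
Option B is lower by $42,744.48.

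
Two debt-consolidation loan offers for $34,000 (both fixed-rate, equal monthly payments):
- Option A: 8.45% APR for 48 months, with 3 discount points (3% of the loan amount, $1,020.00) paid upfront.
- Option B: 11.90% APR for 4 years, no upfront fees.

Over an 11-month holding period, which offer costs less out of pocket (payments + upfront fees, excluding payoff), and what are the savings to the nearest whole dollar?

Option A: monthly rate = 8.45%/12 = 0.0070417; payment = 34,000 × 0.0070417 / (1 − (1+0.0070417)^−48) = $837.24.
Option B: monthly rate = 11.9%/12 = 0.0099167; payment = 34,000 × 0.0099167 / (1 − (1+0.0099167)^−48) = $893.68.
Over 11 months: Option A costs 11 × $837.24 + $1,020.00 = $10,229.64; Option B costs 11 × $893.68 = $9,830.48.
Option B is cheaper by $10,229.64 − $9,830.48 = $399.16.

Option B by $399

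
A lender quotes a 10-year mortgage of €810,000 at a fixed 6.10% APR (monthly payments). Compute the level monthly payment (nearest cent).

Monthly rate = 6.1%/12 = 0.0050833; payment = 810,000 × 0.0050833 / (1 − (1+0.0050833)^−120) = €9,033.39.

€9,033.39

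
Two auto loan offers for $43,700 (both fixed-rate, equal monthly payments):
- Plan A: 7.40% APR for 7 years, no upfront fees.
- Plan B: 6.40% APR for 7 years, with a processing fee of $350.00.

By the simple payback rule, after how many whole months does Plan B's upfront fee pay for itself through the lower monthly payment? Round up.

Plan A: at 7.40% the monthly rate is 0.0061667, so the payment is 43,700 × 0.0061667 / (1 − 1.0061667^−84) = $668.13.
Plan B: at 6.40% the monthly rate is 0.0053333, so the payment is 43,700 × 0.0053333 / (1 − 1.0053333^−84) = $646.81.
Monthly savings = $668.13 − $646.81 = $21.32.
Break-even = $350.00 / $21.32 = 16.42 → 17 months.

17 months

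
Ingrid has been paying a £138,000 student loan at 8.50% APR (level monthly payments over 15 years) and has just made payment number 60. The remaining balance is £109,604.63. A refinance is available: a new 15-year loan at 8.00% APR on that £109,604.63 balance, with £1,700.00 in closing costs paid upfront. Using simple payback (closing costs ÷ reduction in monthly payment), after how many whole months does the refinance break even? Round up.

6 months

Current payment = 138,000 × 8.5%/12 / (1 − (1+0.0070833)^−180) = £1,358.94.
Refinanced payment = 109,604.63 × 0.0066667 / (1 − (1+0.0066667)^−180) = £1,047.44.
Monthly savings = £1,358.94 − £1,047.44 = £311.50.
Break-even = £1,700.00 / £311.50 = 5.46 → 6 months.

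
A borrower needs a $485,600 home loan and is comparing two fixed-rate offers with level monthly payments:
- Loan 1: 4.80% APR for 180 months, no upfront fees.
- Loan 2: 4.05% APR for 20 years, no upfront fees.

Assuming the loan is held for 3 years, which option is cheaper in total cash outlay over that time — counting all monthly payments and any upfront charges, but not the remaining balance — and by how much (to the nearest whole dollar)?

Loan 1: at 4.80% the monthly rate is 0.0040000, so the payment is 485,600 × 0.0040000 / (1 − 1.0040000^−180) = $3,789.69.
Loan 2: at 4.05% the monthly rate is 0.0033750, so the payment is 485,600 × 0.0033750 / (1 − 1.0033750^−240) = $2,955.45.
Over 36 months: Loan 1 costs 36 × $3,789.69 = $136,428.84; Loan 2 costs 36 × $2,955.45 = $106,396.20.
Loan 2 is cheaper by $136,428.84 − $106,396.20 = $30,032.64.

Loan 2 by $30,033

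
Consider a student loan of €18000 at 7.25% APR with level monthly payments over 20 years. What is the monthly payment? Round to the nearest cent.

Monthly rate = 7.25%/12 = 0.0060417; payment = 18,000 × 0.0060417 / (1 − (1+0.0060417)^−240) = €142.27.

€142.27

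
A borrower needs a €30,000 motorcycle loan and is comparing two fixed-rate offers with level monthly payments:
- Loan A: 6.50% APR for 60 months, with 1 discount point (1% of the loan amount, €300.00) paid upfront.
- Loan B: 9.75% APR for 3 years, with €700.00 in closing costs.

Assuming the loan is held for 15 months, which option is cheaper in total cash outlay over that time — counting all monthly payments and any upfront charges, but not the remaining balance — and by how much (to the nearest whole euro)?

Loan A by €6,063

Loan A: monthly rate = 6.5%/12 = 0.0054167; payment = 30,000 × 0.0054167 / (1 − (1+0.0054167)^−60) = €586.98.
Loan B: monthly rate = 9.75%/12 = 0.0081250; payment = 30,000 × 0.0081250 / (1 − (1+0.0081250)^−36) = €964.50.
Over 15 months: Loan A costs 15 × €586.98 + €300.00 = €9,104.70; Loan B costs 15 × €964.50 + €700.00 = €15,167.50.
Loan A is cheaper by €15,167.50 − €9,104.70 = €6,062.80.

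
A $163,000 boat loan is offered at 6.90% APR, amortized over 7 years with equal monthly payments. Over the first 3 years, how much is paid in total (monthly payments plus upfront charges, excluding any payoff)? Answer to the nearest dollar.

Monthly rate = 6.9%/12 = 0.0057500; payment = 163,000 × 0.0057500 / (1 − (1+0.0057500)^−84) = $2,452.15.
Total outlay = 36 × $2,452.15 = $88,277.40.

$88,277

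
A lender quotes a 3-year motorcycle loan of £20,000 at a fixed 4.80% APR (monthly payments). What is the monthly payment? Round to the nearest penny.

£597.62

At 4.80% the monthly rate is 0.0040000, so the payment is 20,000 × 0.0040000 / (1 − 1.0040000^−36) = £597.62.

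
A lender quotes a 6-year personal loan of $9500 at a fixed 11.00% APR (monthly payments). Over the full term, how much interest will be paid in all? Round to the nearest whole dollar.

$3,519

At 11.00% the monthly rate is 0.0091667, so the payment is 9,500 × 0.0091667 / (1 − 1.0091667^−72) = $180.82.
Total paid = 72 × $180.82 = $13,019.04; interest = $13,019.04 − $9,500 = $3,519.04.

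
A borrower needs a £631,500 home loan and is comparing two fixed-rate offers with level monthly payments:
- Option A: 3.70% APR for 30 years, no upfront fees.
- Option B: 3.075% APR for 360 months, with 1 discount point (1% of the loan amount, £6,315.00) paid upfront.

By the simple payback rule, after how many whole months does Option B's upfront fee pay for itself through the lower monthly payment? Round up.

29 months

Option A: at 3.70% the monthly rate is 0.0030833, so the payment is 631,500 × 0.0030833 / (1 − 1.0030833^−360) = £2,906.69.
Option B: at 3.075% the monthly rate is 0.0025625, so the payment is 631,500 × 0.0025625 / (1 − 1.0025625^−360) = £2,688.04.
Monthly savings = £2,906.69 − £2,688.04 = £218.65.
Break-even = £6,315.00 / £218.65 = 28.88 → 29 months.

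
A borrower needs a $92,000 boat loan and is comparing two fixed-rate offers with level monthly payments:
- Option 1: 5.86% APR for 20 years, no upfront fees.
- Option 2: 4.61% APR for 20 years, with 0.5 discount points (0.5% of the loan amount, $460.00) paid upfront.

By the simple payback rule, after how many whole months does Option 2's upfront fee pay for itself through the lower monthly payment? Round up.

8 months

Option 1: monthly rate = 5.86%/12 = 0.0048833; payment = 92,000 × 0.0048833 / (1 − (1+0.0048833)^−240) = $651.71.
Option 2: at 4.61% the monthly rate is 0.0038417, so the payment is 92,000 × 0.0038417 / (1 − 1.0038417^−240) = $587.51.
Monthly savings = $651.71 − $587.51 = $64.20.
Break-even = $460.00 / $64.20 = 7.17 → 8 months.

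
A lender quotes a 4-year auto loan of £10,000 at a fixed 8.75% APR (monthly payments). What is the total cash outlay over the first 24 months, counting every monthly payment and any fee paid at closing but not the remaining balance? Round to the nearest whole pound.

£5,944

At 8.75% the monthly rate is 0.0072917, so the payment is 10,000 × 0.0072917 / (1 − 1.0072917^−48) = £247.67.
Total outlay = 24 × £247.67 = £5,944.08.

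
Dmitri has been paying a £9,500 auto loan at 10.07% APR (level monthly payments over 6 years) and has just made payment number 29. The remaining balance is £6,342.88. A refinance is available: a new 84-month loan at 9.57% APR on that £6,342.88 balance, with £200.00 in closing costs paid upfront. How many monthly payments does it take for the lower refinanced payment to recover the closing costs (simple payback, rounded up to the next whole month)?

Current payment = 9,500 × 10.07%/12 / (1 − (1+0.0083917)^−72) = £176.33.
Refinanced payment = 6,342.88 × 0.0079750 / (1 − (1+0.0079750)^−84) = £103.90.
Monthly savings = £176.33 − £103.90 = £72.43.
Break-even = £200.00 / £72.43 = 2.76 → 3 months.

3 months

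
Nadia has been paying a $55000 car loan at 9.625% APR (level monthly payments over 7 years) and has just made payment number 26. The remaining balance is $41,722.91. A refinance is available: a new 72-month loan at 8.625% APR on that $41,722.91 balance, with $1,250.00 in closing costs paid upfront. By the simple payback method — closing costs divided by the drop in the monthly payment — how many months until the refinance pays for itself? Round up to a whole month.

8 months

Current payment = 55,000 × 9.625%/12 / (1 − (1+0.0080208)^−84) = $902.44.
Refinanced payment = 41,722.91 × 0.0071875 / (1 − (1+0.0071875)^−72) = $744.34.
Monthly savings = $902.44 − $744.34 = $158.10.
Break-even = $1,250.00 / $158.10 = 7.91 → 8 months.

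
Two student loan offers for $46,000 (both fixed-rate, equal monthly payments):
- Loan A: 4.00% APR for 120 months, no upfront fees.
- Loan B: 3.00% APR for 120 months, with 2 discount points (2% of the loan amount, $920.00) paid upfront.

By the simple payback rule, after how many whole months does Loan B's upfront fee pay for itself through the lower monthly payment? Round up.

Loan A: monthly rate = 4%/12 = 0.0033333; payment = 46,000 × 0.0033333 / (1 − (1+0.0033333)^−120) = $465.73.
Loan B: at 3.00% the monthly rate is 0.0025000, so the payment is 46,000 × 0.0025000 / (1 − 1.0025000^−120) = $444.18.
Monthly savings = $465.73 − $444.18 = $21.55.
Break-even = $920.00 / $21.55 = 42.69 → 43 months.

43 months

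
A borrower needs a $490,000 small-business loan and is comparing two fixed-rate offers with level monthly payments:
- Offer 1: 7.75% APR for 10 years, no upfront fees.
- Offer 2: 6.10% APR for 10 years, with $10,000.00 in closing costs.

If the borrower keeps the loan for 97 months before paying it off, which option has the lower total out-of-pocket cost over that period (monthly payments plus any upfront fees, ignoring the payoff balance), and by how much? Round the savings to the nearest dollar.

Offer 2 by $30,340

Offer 1: monthly rate = 7.75%/12 = 0.0064583; payment = 490,000 × 0.0064583 / (1 − (1+0.0064583)^−120) = $5,880.52.
Offer 2: monthly rate = 6.1%/12 = 0.0050833; payment = 490,000 × 0.0050833 / (1 − (1+0.0050833)^−120) = $5,464.64.
Over 97 months: Offer 1 costs 97 × $5,880.52 = $570,410.44; Offer 2 costs 97 × $5,464.64 + $10,000.00 = $540,070.08.
Offer 2 is cheaper by $570,410.44 − $540,070.08 = $30,340.36.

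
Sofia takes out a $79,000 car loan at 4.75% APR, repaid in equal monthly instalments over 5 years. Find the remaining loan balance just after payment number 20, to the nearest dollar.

With monthly rate i = 4.75%/12 = 0.0039583, the balance after k of n payments is P · [(1+i)^n − (1+i)^k] / [(1+i)^n − 1].
(1+0.0039583)^60 = 1.26748064 and (1+0.0039583)^20 = 1.08221557, so the balance is 79,000 × (1.26748064 − 1.08221557) / (1.26748064 − 1) = $54,717.76.

$54,718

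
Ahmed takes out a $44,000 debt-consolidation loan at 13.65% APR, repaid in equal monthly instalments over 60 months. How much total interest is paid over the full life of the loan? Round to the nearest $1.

$16,950

Monthly rate = 13.65%/12 = 0.0113750; payment = 44,000 × 0.0113750 / (1 − (1+0.0113750)^−60) = $1,015.84.
Total paid = 60 × $1,015.84 = $60,950.40; interest = $60,950.40 − $44,000 = $16,950.40.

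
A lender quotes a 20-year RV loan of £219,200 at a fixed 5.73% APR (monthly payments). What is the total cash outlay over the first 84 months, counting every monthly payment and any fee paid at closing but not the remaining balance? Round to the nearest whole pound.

£129,063

Monthly rate = 5.73%/12 = 0.0047750; payment = 219,200 × 0.0047750 / (1 − (1+0.0047750)^−240) = £1,536.47.
Total outlay = 84 × £1,536.47 = £129,063.48.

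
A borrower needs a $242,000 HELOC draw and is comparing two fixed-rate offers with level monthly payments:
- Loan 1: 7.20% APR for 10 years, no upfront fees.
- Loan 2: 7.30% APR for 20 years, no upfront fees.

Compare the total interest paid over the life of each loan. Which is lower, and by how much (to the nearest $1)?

Loan 1 by $120,632

Loan 1: monthly rate = 7.2%/12 = 0.0060000; payment = 242,000 × 0.0060000 / (1 − (1+0.0060000)^−120) = $2,834.83.
Total interest on Loan 1 = 120 × $2,834.83 − $242,000 = $98,179.60.
Loan 2: monthly rate = 7.3%/12 = 0.0060833; payment = 242,000 × 0.0060833 / (1 − (1+0.0060833)^−240) = $1,920.05.
Total interest on Loan 2 = 240 × $1,920.05 − $242,000 = $218,812.00.
Loan 1 is lower by $120,632.40.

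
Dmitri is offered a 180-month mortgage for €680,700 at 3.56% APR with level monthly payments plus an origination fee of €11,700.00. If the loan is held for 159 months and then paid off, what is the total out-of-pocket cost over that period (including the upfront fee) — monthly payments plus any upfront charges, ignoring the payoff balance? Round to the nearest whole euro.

€788,620

At 3.56% the monthly rate is 0.0029667, so the payment is 680,700 × 0.0029667 / (1 − 1.0029667^−180) = €4,886.29.
Total outlay = 159 × €4,886.29 + €11,700.00 = €788,620.11.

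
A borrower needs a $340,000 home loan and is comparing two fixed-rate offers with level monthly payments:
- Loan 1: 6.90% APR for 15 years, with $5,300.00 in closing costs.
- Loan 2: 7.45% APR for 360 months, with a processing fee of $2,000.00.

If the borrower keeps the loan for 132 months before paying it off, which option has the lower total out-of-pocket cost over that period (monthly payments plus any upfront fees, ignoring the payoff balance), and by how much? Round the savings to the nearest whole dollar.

Loan 2 by $91,917

Loan 1: monthly rate = 6.9%/12 = 0.0057500; payment = 340,000 × 0.0057500 / (1 − (1+0.0057500)^−180) = $3,037.04.
Loan 2: at 7.45% the monthly rate is 0.0062083, so the payment is 340,000 × 0.0062083 / (1 − 1.0062083^−360) = $2,365.70.
Over 132 months: Loan 1 costs 132 × $3,037.04 + $5,300.00 = $406,189.28; Loan 2 costs 132 × $2,365.70 + $2,000.00 = $314,272.40.
Loan 2 is cheaper by $406,189.28 − $314,272.40 = $91,916.88.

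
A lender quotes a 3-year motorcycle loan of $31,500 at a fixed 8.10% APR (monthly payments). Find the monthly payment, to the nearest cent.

$988.55

At 8.10% the monthly rate is 0.0067500, so the payment is 31,500 × 0.0067500 / (1 − 1.0067500^−36) = $988.55.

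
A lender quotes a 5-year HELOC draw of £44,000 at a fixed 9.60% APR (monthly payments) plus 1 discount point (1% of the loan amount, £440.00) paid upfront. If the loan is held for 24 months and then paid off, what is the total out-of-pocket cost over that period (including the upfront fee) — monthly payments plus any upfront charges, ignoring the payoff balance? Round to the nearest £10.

At 9.60% the monthly rate is 0.0080000, so the payment is 44,000 × 0.0080000 / (1 − 1.0080000^−60) = £926.23.
Total outlay = 24 × £926.23 + £440.00 = £22,669.52.

£22,670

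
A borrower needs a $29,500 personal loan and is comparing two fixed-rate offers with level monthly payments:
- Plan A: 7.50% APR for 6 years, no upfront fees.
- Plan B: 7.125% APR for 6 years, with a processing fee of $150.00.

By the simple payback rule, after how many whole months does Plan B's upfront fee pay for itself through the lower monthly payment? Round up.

29 months

Plan A: at 7.50% the monthly rate is 0.0062500, so the payment is 29,500 × 0.0062500 / (1 − 1.0062500^−72) = $510.06.
Plan B: at 7.125% the monthly rate is 0.0059375, so the payment is 29,500 × 0.0059375 / (1 − 1.0059375^−72) = $504.72.
Monthly savings = $510.06 − $504.72 = $5.34.
Break-even = $150.00 / $5.34 = 28.09 → 29 months.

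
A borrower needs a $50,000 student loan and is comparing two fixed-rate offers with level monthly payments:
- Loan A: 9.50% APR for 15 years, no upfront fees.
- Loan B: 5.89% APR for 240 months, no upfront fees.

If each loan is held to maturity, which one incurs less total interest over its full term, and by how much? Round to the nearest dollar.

Loan B by $8,768

Loan A: at 9.50% the monthly rate is 0.0079167, so the payment is 50,000 × 0.0079167 / (1 − 1.0079167^−180) = $522.11.
Total interest on Loan A = 180 × $522.11 − $50,000 = $43,979.80.
Loan B: at 5.89% the monthly rate is 0.0049083, so the payment is 50,000 × 0.0049083 / (1 − 1.0049083^−240) = $355.05.
Total interest on Loan B = 240 × $355.05 − $50,000 = $35,212.00.
Loan B is lower by $8,767.80.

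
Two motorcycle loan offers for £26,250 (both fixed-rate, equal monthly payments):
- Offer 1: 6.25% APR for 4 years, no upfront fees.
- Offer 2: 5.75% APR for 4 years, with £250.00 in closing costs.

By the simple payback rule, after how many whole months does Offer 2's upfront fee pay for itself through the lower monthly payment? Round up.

42 months

Offer 1: at 6.25% the monthly rate is 0.0052083, so the payment is 26,250 × 0.0052083 / (1 − 1.0052083^−48) = £619.50.
Offer 2: monthly rate = 5.75%/12 = 0.0047917; payment = 26,250 × 0.0047917 / (1 − (1+0.0047917)^−48) = £613.48.
Monthly savings = £619.50 − £613.48 = £6.02.
Break-even = £250.00 / £6.02 = 41.53 → 42 months.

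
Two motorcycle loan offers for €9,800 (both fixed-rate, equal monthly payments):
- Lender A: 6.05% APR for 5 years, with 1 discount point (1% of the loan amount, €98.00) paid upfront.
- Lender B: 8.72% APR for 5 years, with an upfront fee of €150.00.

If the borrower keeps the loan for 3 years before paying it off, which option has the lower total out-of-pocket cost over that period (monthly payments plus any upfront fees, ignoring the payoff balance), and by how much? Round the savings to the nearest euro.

Lender A: at 6.05% the monthly rate is 0.0050417, so the payment is 9,800 × 0.0050417 / (1 − 1.0050417^−60) = €189.69.
Lender B: at 8.72% the monthly rate is 0.0072667, so the payment is 9,800 × 0.0072667 / (1 − 1.0072667^−60) = €202.10.
Over 36 months: Lender A costs 36 × €189.69 + €98.00 = €6,926.84; Lender B costs 36 × €202.10 + €150.00 = €7,425.60.
Lender A is cheaper by €7,425.60 − €6,926.84 = €498.76.

Lender A by €499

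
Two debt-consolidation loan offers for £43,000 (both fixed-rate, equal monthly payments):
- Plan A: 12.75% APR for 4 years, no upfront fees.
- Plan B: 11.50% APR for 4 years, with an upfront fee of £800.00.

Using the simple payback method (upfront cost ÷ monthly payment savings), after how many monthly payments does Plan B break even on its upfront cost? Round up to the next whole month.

Plan A: at 12.75% the monthly rate is 0.0106250, so the payment is 43,000 × 0.0106250 / (1 − 1.0106250^−48) = £1,148.25.
Plan B: at 11.50% the monthly rate is 0.0095833, so the payment is 43,000 × 0.0095833 / (1 − 1.0095833^−48) = £1,121.83.
Monthly savings = £1,148.25 − £1,121.83 = £26.42.
Break-even = £800.00 / £26.42 = 30.28 → 31 months.

31 months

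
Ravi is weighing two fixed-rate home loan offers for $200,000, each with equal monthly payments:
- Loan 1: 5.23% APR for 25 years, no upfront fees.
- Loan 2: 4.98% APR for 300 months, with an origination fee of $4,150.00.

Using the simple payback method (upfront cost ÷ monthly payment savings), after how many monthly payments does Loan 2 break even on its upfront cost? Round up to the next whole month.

Loan 1: at 5.23% the monthly rate is 0.0043583, so the payment is 200,000 × 0.0043583 / (1 − 1.0043583^−300) = $1,196.14.
Loan 2: monthly rate = 4.98%/12 = 0.0041500; payment = 200,000 × 0.0041500 / (1 − (1+0.0041500)^−300) = $1,166.85.
Monthly savings = $1,196.14 − $1,166.85 = $29.29.
Break-even = $4,150.00 / $29.29 = 141.69 → 142 months.

142 months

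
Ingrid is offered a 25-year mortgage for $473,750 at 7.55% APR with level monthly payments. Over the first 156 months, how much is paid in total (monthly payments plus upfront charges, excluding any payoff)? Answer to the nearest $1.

$548,557

At 7.55% the monthly rate is 0.0062917, so the payment is 473,750 × 0.0062917 / (1 − 1.0062917^−300) = $3,516.39.
Total outlay = 156 × $3,516.39 = $548,556.84.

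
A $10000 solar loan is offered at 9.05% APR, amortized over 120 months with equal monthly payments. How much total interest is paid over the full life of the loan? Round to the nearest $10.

$5,230

Monthly rate = 9.05%/12 = 0.0075417; payment = 10,000 × 0.0075417 / (1 − (1+0.0075417)^−120) = $126.95.
Total paid = 120 × $126.95 = $15,234.00; interest = $15,234.00 − $10,000 = $5,234.00.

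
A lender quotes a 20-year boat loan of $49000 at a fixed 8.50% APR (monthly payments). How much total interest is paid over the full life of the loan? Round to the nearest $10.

$53,060

At 8.50% the monthly rate is 0.0070833, so the payment is 49,000 × 0.0070833 / (1 − 1.0070833^−240) = $425.23.
Total paid = 240 × $425.23 = $102,055.20; interest = $102,055.20 − $49,000 = $53,055.20.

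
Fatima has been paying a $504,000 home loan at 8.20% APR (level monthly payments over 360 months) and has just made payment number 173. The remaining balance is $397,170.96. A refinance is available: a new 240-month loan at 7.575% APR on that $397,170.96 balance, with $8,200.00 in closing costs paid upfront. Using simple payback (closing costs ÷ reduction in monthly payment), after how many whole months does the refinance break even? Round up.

15 months

Current payment = 504,000 × 8.2%/12 / (1 − (1+0.0068333)^−360) = $3,768.68.
Refinanced payment = 397,170.96 × 0.0063125 / (1 − (1+0.0063125)^−240) = $3,217.82.
Monthly savings = $3,768.68 − $3,217.82 = $550.86.
Break-even = $8,200.00 / $550.86 = 14.89 → 15 months.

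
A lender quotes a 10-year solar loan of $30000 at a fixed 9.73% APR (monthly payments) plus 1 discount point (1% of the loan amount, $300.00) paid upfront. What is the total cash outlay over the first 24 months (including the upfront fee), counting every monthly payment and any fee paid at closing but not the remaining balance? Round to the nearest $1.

At 9.73% the monthly rate is 0.0081083, so the payment is 30,000 × 0.0081083 / (1 − 1.0081083^−120) = $391.98.
Total outlay = 24 × $391.98 + $300.00 = $9,707.52.

$9,708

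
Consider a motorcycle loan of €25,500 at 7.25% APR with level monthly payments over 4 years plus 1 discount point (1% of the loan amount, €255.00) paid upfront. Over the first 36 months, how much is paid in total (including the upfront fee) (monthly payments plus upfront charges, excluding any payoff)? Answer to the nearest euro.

At 7.25% the monthly rate is 0.0060417, so the payment is 25,500 × 0.0060417 / (1 − 1.0060417^−48) = €613.59.
Total outlay = 36 × €613.59 + €255.00 = €22,344.24.

€22,344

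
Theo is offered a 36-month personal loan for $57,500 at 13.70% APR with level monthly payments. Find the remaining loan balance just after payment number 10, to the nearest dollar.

$43,807

With monthly rate i = 13.7%/12 = 0.0114167, the balance after k of n payments is P · [(1+i)^n − (1+i)^k] / [(1+i)^n − 1].
(1+0.0114167)^36 = 1.50481743 and (1+0.0114167)^10 = 1.12021416, so the balance is 57,500 × (1.50481743 − 1.12021416) / (1.50481743 − 1) = $43,807.30.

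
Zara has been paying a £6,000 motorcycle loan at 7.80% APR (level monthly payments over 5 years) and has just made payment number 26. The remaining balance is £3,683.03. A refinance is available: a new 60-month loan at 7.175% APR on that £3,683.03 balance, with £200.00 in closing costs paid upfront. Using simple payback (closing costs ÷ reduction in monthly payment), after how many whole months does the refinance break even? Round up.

5 months

Current payment = 6,000 × 7.8%/12 / (1 − (1+0.0065000)^−60) = £121.08.
Refinanced payment = 3,683.03 × 0.0059792 / (1 − (1+0.0059792)^−60) = £73.23.
Monthly savings = £121.08 − £73.23 = £47.85.
Break-even = £200.00 / £47.85 = 4.18 → 5 months.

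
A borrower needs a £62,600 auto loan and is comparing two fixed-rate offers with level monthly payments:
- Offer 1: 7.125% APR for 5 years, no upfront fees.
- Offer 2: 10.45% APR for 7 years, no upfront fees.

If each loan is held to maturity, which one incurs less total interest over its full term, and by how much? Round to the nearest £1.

Offer 1: at 7.125% the monthly rate is 0.0059375, so the payment is 62,600 × 0.0059375 / (1 − 1.0059375^−60) = £1,243.25.
Total interest on Offer 1 = 60 × £1,243.25 − £62,600 = £11,995.00.
Offer 2: monthly rate = 10.45%/12 = 0.0087083; payment = 62,600 × 0.0087083 / (1 − (1+0.0087083)^−84) = £1,053.85.
Total interest on Offer 2 = 84 × £1,053.85 − £62,600 = £25,923.40.
Offer 1 is lower by £13,928.40.

Offer 1 by £13,928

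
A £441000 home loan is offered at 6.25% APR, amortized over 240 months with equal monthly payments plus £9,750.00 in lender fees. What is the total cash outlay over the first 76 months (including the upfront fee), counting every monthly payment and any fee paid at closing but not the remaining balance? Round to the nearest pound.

Monthly rate = 6.25%/12 = 0.0052083; payment = 441,000 × 0.0052083 / (1 − (1+0.0052083)^−240) = £3,223.39.
Total outlay = 76 × £3,223.39 + £9,750.00 = £254,727.64.

£254,728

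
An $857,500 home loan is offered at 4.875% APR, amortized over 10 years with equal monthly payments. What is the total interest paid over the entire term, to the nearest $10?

Monthly rate = 4.875%/12 = 0.0040625; payment = 857,500 × 0.0040625 / (1 − (1+0.0040625)^−120) = $9,042.82.
Total paid = 120 × $9,042.82 = $1,085,138.40; interest = $1,085,138.40 − $857,500 = $227,638.40.

$227,640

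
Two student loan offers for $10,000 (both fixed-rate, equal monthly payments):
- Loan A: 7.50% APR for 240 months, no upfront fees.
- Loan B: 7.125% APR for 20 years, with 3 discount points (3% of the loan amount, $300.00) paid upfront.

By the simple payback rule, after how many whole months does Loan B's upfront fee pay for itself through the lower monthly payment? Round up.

132 months

Loan A: at 7.50% the monthly rate is 0.0062500, so the payment is 10,000 × 0.0062500 / (1 − 1.0062500^−240) = $80.56.
Loan B: monthly rate = 7.125%/12 = 0.0059375; payment = 10,000 × 0.0059375 / (1 − (1+0.0059375)^−240) = $78.28.
Monthly savings = $80.56 − $78.28 = $2.28.
Break-even = $300.00 / $2.28 = 131.58 → 132 months.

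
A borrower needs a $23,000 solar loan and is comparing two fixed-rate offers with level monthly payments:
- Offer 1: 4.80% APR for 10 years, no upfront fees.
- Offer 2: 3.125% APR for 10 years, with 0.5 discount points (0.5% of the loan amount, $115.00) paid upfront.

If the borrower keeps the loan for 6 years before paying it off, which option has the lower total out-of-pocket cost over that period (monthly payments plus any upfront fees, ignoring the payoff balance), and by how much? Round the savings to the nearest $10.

Offer 1: monthly rate = 4.8%/12 = 0.0040000; payment = 23,000 × 0.0040000 / (1 − (1+0.0040000)^−120) = $241.71.
Offer 2: monthly rate = 3.125%/12 = 0.0026042; payment = 23,000 × 0.0026042 / (1 − (1+0.0026042)^−120) = $223.42.
Over 72 months: Offer 1 costs 72 × $241.71 = $17,403.12; Offer 2 costs 72 × $223.42 + $115.00 = $16,201.24.
Offer 2 is cheaper by $17,403.12 − $16,201.24 = $1,201.88.

Offer 2 by $1,200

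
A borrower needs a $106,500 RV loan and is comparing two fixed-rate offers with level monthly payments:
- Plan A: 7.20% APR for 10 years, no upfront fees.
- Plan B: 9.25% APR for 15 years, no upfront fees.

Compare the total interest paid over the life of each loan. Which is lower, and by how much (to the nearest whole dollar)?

Plan A: monthly rate = 7.2%/12 = 0.0060000; payment = 106,500 × 0.0060000 / (1 − (1+0.0060000)^−120) = $1,247.56.
Total interest on Plan A = 120 × $1,247.56 − $106,500 = $43,207.20.
Plan B: monthly rate = 9.25%/12 = 0.0077083; payment = 106,500 × 0.0077083 / (1 − (1+0.0077083)^−180) = $1,096.09.
Total interest on Plan B = 180 × $1,096.09 − $106,500 = $90,796.20.
Plan A is lower by $47,589.00.

Plan A by $47,589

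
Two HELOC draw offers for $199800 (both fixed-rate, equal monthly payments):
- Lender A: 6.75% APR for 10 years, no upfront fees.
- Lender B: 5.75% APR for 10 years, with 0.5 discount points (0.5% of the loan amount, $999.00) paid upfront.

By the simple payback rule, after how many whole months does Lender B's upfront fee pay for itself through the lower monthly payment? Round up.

10 months

Lender A: at 6.75% the monthly rate is 0.0056250, so the payment is 199,800 × 0.0056250 / (1 − 1.0056250^−120) = $2,294.19.
Lender B: monthly rate = 5.75%/12 = 0.0047917; payment = 199,800 × 0.0047917 / (1 − (1+0.0047917)^−120) = $2,193.19.
Monthly savings = $2,294.19 − $2,193.19 = $101.00.
Break-even = $999.00 / $101.00 = 9.89 → 10 months.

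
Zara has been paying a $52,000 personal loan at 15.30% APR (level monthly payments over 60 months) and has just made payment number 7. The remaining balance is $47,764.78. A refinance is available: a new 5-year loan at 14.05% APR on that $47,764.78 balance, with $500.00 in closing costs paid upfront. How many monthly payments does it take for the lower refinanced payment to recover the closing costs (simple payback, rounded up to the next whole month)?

Current payment = 52,000 × 15.3%/12 / (1 − (1+0.0127500)^−60) = $1,245.28.
Refinanced payment = 47,764.78 × 0.0117083 / (1 − (1+0.0117083)^−60) = $1,112.64.
Monthly savings = $1,245.28 − $1,112.64 = $132.64.
Break-even = $500.00 / $132.64 = 3.77 → 4 months.

4 months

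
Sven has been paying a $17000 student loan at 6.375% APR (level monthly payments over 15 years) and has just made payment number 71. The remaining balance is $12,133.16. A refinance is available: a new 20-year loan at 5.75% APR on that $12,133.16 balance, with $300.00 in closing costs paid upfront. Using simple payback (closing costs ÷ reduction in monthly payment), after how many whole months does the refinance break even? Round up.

5 months

Current payment = 17,000 × 6.375%/12 / (1 − (1+0.0053125)^−180) = $146.92.
Refinanced payment = 12,133.16 × 0.0047917 / (1 − (1+0.0047917)^−240) = $85.18.
Monthly savings = $146.92 − $85.18 = $61.74.
Break-even = $300.00 / $61.74 = 4.86 → 5 months.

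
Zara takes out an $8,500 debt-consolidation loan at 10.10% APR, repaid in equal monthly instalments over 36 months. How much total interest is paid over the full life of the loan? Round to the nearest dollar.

$1,388

At 10.10% the monthly rate is 0.0084167, so the payment is 8,500 × 0.0084167 / (1 − 1.0084167^−36) = $274.67.
Total paid = 36 × $274.67 = $9,888.12; interest = $9,888.12 − $8,500 = $1,388.12.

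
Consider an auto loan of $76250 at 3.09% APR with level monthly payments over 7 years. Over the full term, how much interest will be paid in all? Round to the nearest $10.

$8,640

At 3.09% the monthly rate is 0.0025750, so the payment is 76,250 × 0.0025750 / (1 − 1.0025750^−84) = $1,010.61.
Total paid = 84 × $1,010.61 = $84,891.24; interest = $84,891.24 − $76,250 = $8,641.24.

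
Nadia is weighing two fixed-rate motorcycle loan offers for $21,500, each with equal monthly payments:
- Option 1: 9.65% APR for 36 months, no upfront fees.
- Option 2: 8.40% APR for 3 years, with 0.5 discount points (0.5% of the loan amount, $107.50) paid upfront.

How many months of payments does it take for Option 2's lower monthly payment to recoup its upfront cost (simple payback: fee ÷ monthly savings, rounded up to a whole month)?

Option 1: monthly rate = 9.65%/12 = 0.0080417; payment = 21,500 × 0.0080417 / (1 − (1+0.0080417)^−36) = $690.22.
Option 2: monthly rate = 8.4%/12 = 0.0070000; payment = 21,500 × 0.0070000 / (1 − (1+0.0070000)^−36) = $677.71.
Monthly savings = $690.22 − $677.71 = $12.51.
Break-even = $107.50 / $12.51 = 8.59 → 9 months.

9 months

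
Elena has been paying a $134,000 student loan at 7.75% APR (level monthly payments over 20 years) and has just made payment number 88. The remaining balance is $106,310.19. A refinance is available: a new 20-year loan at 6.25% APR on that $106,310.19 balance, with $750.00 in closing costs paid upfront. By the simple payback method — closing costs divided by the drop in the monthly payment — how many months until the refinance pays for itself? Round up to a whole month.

Current payment = 134,000 × 7.75%/12 / (1 − (1+0.0064583)^−240) = $1,100.07.
Refinanced payment = 106,310.19 × 0.0052083 / (1 − (1+0.0052083)^−240) = $777.05.
Monthly savings = $1,100.07 − $777.05 = $323.02.
Break-even = $750.00 / $323.02 = 2.32 → 3 months.

3 months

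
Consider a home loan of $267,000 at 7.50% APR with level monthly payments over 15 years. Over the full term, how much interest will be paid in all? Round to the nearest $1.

Monthly rate = 7.5%/12 = 0.0062500; payment = 267,000 × 0.0062500 / (1 − (1+0.0062500)^−180) = $2,475.12.
Total paid = 180 × $2,475.12 = $445,521.60; interest = $445,521.60 − $267,000 = $178,521.60.

$178,522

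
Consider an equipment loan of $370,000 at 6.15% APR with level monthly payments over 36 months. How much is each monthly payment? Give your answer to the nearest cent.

At 6.15% the monthly rate is 0.0051250, so the payment is 370,000 × 0.0051250 / (1 − 1.0051250^−36) = $11,281.28.

$11,281.28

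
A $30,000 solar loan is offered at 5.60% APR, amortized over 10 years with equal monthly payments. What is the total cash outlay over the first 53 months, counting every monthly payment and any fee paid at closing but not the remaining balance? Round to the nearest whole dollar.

$17,335

Monthly rate = 5.6%/12 = 0.0046667; payment = 30,000 × 0.0046667 / (1 − (1+0.0046667)^−120) = $327.07.
Total outlay = 53 × $327.07 = $17,334.71.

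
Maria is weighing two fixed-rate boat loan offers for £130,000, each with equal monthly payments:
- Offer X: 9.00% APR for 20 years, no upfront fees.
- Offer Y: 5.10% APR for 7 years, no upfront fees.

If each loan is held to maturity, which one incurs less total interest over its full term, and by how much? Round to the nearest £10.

Offer X: monthly rate = 9%/12 = 0.0075000; payment = 130,000 × 0.0075000 / (1 − (1+0.0075000)^−240) = £1,169.64.
Total interest on Offer X = 240 × £1,169.64 − £130,000 = £150,713.60.
Offer Y: at 5.10% the monthly rate is 0.0042500, so the payment is 130,000 × 0.0042500 / (1 − 1.0042500^−84) = £1,843.52.
Total interest on Offer Y = 84 × £1,843.52 − £130,000 = £24,855.68.
Offer Y is lower by £125,857.92.

Offer Y by £125,860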